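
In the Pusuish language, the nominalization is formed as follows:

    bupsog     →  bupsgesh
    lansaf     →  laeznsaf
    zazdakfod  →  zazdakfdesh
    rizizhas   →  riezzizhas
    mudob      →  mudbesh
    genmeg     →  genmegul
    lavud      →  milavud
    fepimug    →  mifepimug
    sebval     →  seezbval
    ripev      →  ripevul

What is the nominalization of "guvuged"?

guvugedul

fepimug and genmeg both end in -g yet inflect differently (mifepimug, genmegul), so the final letter is not what conditions the rule; the last vowel is.
"guvuged" has last vowel 'e'. The stems whose last vowel is 'e' (genmeg → genmegul, ripev → ripevul) add -ul.
So guvuged → guvugedul.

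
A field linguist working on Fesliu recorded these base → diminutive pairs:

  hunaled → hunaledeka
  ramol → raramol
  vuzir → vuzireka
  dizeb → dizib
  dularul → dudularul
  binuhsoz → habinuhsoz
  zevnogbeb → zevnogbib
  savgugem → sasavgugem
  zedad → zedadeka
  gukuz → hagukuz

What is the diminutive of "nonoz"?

hanonoz

binuhsoz and ramol both have last vowel 'o' yet inflect differently (habinuhsoz, raramol), so the last vowel is not what conditions the rule; the final letter is.
"nonoz" ends in -z. The stems ending in -z (gukuz → hagukuz, binuhsoz → habinuhsoz) add the prefix ha-.
So nonoz → hanonoz.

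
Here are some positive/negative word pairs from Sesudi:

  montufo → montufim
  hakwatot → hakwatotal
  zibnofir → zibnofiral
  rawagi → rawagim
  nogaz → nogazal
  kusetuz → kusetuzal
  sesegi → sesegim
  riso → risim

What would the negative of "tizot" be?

rawagi and zibnofir both have last vowel 'i' yet inflect differently (rawagim, zibnofiral), so the last vowel is not what conditions the rule; whether the stem ends in a vowel or a consonant is.
"tizot" ends in a consonant. The stems ending in a consonant (zibnofir → zibnofiral, hakwatot → hakwatotal, nogaz → nogazal) add -al.
The other pattern: stems ending in a vowel drop the final letter and add -im.
So tizot → tizotal.

tizotal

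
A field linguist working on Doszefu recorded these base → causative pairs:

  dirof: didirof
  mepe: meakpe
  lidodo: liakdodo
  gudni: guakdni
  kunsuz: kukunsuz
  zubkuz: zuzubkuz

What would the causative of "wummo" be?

wuakmmo

dirof and lidodo both have last vowel 'o' yet inflect differently (didirof, liakdodo), so the last vowel is not what conditions the rule; whether the stem ends in a vowel or a consonant is.
"wummo" ends in a vowel. The stems ending in a vowel (mepe → meakpe, gudni → guakdni, lidodo → liakdodo) insert -ak- after the first vowel.
So wummo → wuakmmo.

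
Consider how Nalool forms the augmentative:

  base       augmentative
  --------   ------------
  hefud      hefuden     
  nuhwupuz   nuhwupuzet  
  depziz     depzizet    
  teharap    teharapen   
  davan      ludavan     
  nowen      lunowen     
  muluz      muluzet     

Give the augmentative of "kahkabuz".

kahkabuzet

muluz and hefud both have last vowel 'u' yet inflect differently (muluzet, hefuden), so the last vowel is not what conditions the rule; the final letter is.
"kahkabuz" ends in -z. The stems ending in -z (depziz → depzizet, muluz → muluzet, nuhwupuz → nuhwupuzet) add -et.
So kahkabuz → kahkabuzet.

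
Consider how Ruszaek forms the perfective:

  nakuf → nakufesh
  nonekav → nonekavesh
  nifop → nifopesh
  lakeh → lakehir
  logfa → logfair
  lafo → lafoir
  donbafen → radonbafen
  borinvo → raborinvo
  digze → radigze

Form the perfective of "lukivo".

lukivoir

"lukivo" begins with l-. The stems beginning with l- (lakeh → lakehir, logfa → logfair, lafo → lafoir) add -ir.
The other patterns: stems beginning with n- add -esh; stems beginning with b- or d- add the prefix ra-.
So lukivo → lukivoir.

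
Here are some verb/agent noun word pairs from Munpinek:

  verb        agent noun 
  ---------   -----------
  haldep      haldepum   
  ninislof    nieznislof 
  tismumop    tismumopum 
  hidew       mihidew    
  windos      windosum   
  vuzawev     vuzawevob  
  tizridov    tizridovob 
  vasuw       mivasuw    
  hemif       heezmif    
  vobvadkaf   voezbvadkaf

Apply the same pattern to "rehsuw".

ninislof and tizridov both have last vowel 'o' yet inflect differently (nieznislof, tizridovob), so the last vowel is not what conditions the rule; the final letter is.
"rehsuw" ends in -w. The stems ending in -w (vasuw → mivasuw, hidew → mihidew) add the prefix mi-.
So rehsuw → mirehsuw.

mirehsuw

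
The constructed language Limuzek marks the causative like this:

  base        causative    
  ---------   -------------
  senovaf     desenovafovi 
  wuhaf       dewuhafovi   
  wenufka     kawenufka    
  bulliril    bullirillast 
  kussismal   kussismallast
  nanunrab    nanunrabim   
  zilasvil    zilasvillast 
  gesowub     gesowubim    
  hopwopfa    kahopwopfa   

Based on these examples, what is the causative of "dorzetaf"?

dedorzetafovi

kussismal and nanunrab both have last vowel 'a' yet inflect differently (kussismallast, nanunrabim), so the last vowel is not what conditions the rule; the final letter is.
"dorzetaf" ends in -f. The stems ending in -f (wuhaf → dewuhafovi, senovaf → desenovafovi) add de- … -ovi around the stem.
So dorzetaf → dedorzetafovi.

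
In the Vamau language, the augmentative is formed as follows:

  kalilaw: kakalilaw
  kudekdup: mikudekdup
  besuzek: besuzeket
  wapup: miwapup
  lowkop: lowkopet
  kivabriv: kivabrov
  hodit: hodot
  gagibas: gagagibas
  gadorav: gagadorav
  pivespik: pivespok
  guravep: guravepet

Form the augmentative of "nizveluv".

"nizveluv" has last vowel 'u'. The stems whose last vowel is 'u' (kudekdup → mikudekdup, wapup → miwapup) add the prefix mi-.
The other patterns: stems whose last vowel is 'a' repeat the first consonant+vowel as a prefix; stems whose last vowel is 'e' or 'o' add -et; stems whose last vowel is 'i' change the last vowel to 'o'.
So nizveluv → minizveluv.

minizveluv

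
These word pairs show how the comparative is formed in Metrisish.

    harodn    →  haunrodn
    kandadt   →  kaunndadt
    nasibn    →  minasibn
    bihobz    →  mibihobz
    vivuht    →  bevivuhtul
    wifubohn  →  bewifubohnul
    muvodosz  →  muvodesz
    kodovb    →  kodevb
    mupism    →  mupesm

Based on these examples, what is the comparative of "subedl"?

suunbedl

harodn and nasibn both end in -n yet inflect differently (haunrodn, minasibn), so the final letter is not what conditions the rule; the second-to-last letter is.
"subedl" has second-to-last letter 'd'. The stems whose second-to-last letter is 'd' (harodn → haunrodn, kandadt → kaunndadt) insert -un- after the first vowel.
The other patterns: stems whose second-to-last letter is 'b' add the prefix mi-; stems whose second-to-last letter is 'h' add be- … -ul around the stem; stems whose second-to-last letter is 's' or 'v' change the last vowel to 'e'.
So subedl → suunbedl.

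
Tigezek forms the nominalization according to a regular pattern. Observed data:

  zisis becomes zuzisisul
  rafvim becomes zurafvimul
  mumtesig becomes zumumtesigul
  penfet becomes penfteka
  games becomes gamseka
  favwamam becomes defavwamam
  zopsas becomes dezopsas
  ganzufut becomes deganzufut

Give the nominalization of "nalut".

zisis and games both end in -s yet inflect differently (zuzisisul, gamseka), so the final letter is not what conditions the rule; the last vowel is.
"nalut" has last vowel 'u'. The one such stem in the data (ganzufut → deganzufut) adds the prefix de-, so the same rule applies.
So nalut → denalut.

denalut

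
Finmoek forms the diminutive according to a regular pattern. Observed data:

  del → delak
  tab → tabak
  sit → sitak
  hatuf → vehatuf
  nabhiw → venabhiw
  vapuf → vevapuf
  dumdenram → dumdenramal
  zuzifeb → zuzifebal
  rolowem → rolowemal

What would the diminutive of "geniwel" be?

tab and zuzifeb both end in -b yet inflect differently (tabak, zuzifebal), so the final letter is not what conditions the rule; the number of vowels is.
"geniwel" has 3 vowels. The stems with 3 vowels (dumdenram → dumdenramal, zuzifeb → zuzifebal, rolowem → rolowemal) add -al.
The other patterns: stems with 1 vowel add -ak; stems with 2 vowels add the prefix ve-.
So geniwel → geniwelal.

geniwelal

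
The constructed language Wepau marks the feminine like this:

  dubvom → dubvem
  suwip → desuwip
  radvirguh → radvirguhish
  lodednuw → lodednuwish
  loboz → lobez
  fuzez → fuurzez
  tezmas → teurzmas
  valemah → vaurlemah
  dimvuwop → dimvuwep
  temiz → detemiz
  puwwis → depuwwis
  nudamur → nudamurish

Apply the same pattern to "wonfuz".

wonfuzish

"wonfuz" has last vowel 'u'. The stems whose last vowel is 'u' (nudamur → nudamurish, radvirguh → radvirguhish, lodednuw → lodednuwish) add -ish.
The other patterns: stems whose last vowel is 'i' add the prefix de-; stems whose last vowel is 'o' change the last vowel to 'e'; stems whose last vowel is 'a' or 'e' insert -ur- after the first vowel.
So wonfuz → wonfuzish.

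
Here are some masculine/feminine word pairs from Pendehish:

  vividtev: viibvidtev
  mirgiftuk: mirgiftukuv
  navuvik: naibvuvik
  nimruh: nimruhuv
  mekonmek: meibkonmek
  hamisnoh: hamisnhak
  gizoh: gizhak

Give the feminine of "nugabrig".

hamisnoh and nimruh both end in -h yet inflect differently (hamisnhak, nimruhuv), so the final letter is not what conditions the rule; the last vowel is.
"nugabrig" has last vowel 'i'. The one such stem in the data (navuvik → naibvuvik) inserts -ib- after the first vowel (as do mekonmek, vividtev), so the same rule applies.
The other patterns: stems whose last vowel is 'o' delete the last vowel and add -ak; stems whose last vowel is 'u' add -uv.
So nugabrig → nuibgabrig.

nuibgabrig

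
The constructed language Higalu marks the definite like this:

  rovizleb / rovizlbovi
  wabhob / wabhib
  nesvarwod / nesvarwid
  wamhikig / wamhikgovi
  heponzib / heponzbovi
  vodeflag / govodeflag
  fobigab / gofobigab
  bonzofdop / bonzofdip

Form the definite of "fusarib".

wabhob and fobigab both end in -b yet inflect differently (wabhib, gofobigab), so the final letter is not what conditions the rule; the last vowel is.
"fusarib" has last vowel 'i'. The stems whose last vowel is 'i' (wamhikig → wamhikgovi, heponzib → heponzbovi) delete the last vowel and add -ovi.
The other patterns: stems whose last vowel is 'o' change the last vowel to 'i'; stems whose last vowel is 'a' add the prefix go-.
So fusarib → fusarbovi.

fusarbovi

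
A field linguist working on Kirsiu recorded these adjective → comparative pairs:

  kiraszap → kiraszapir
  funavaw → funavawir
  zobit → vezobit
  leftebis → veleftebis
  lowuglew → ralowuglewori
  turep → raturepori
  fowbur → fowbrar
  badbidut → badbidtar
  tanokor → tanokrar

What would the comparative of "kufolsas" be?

"kufolsas" has last vowel 'a'. The stems whose last vowel is 'a' (kiraszap → kiraszapir, funavaw → funavawir) add -ir.
So kufolsas → kufolsasir.

kufolsasir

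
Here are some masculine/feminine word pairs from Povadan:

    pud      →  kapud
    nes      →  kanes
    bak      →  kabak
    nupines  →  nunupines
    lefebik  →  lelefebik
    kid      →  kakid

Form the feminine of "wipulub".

"wipulub" has 3 vowels. The stems with 3 vowels (nupines → nunupines, lefebik → lelefebik) repeat the first consonant+vowel as a prefix.
The other pattern: stems with 1 vowel add the prefix ka-.
So wipulub → wiwipulub.

wiwipulub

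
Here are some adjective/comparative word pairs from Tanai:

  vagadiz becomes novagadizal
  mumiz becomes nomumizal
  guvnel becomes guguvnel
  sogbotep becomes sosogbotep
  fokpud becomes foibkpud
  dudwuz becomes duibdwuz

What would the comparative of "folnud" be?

vagadiz and dudwuz both end in -z yet inflect differently (novagadizal, duibdwuz), so the final letter is not what conditions the rule; the last vowel is.
"folnud" has last vowel 'u'. The stems whose last vowel is 'u' (fokpud → foibkpud, dudwuz → duibdwuz) insert -ib- after the first vowel.
So folnud → foiblnud.

foiblnud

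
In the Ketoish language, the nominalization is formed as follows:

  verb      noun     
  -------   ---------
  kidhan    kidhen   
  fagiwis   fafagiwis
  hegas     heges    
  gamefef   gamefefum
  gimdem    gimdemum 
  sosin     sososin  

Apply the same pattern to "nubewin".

sosin and kidhan both end in -n yet inflect differently (sososin, kidhen), so the final letter is not what conditions the rule; the last vowel is.
"nubewin" has last vowel 'i'. The stems whose last vowel is 'i' (sosin → sososin, fagiwis → fafagiwis) repeat the first consonant+vowel as a prefix.
The other patterns: stems whose last vowel is 'e' add -um; stems whose last vowel is 'a' change the last vowel to 'e'.
So nubewin → nunubewin.

nunubewin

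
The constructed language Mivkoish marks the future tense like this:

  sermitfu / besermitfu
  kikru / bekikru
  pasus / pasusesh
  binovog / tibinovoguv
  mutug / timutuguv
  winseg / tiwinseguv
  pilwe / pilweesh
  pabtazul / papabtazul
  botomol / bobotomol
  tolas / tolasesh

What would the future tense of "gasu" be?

"gasu" ends in -u. The stems ending in -u (sermitfu → besermitfu, kikru → bekikru) add the prefix be-.
So gasu → begasu.

begasu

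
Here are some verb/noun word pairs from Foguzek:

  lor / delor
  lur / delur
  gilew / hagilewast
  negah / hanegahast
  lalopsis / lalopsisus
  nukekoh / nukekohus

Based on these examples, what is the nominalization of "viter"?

haviterast

negah and nukekoh both end in -h yet inflect differently (hanegahast, nukekohus), so the final letter is not what conditions the rule; the number of vowels is.
"viter" has 2 vowels. The stems with 2 vowels (gilew → hagilewast, negah → hanegahast) add ha- … -ast around the stem.
The other patterns: stems with 1 vowel add the prefix de-; stems with 3 vowels add -us.
So viter → haviterast.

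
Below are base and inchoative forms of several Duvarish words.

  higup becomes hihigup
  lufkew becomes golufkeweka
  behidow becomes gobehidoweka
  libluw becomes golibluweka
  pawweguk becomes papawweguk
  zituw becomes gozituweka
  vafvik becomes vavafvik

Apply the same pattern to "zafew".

gozafeweka

libluw and pawweguk both have last vowel 'u' yet inflect differently (golibluweka, papawweguk), so the last vowel is not what conditions the rule; the final letter is.
"zafew" ends in -w. The stems ending in -w (libluw → golibluweka, lufkew → golufkeweka, zituw → gozituweka) add go- … -eka around the stem.
The other pattern: stems ending in -k or -p repeat the first consonant+vowel as a prefix.
So zafew → gozafeweka.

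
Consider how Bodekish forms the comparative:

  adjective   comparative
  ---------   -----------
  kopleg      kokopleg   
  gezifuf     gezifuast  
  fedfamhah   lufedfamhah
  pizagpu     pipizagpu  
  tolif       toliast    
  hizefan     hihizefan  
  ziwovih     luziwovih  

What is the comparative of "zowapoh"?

luzowapoh

ziwovih and tolif both have last vowel 'i' yet inflect differently (luziwovih, toliast), so the last vowel is not what conditions the rule; the final letter is.
"zowapoh" ends in -h. The stems ending in -h (ziwovih → luziwovih, fedfamhah → lufedfamhah) add the prefix lu-.
So zowapoh → luzowapoh.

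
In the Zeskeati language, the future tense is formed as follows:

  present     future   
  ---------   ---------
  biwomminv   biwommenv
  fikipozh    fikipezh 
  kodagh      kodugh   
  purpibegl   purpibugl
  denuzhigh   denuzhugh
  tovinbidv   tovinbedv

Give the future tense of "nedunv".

nedenv

kodagh and fikipozh both end in -h yet inflect differently (kodugh, fikipezh), so the final letter is not what conditions the rule; the second-to-last letter is.
"nedunv" has second-to-last letter 'n'. The one such stem in the data (biwomminv → biwommenv) changes the last vowel to 'e' (as do tovinbidv, fikipozh), so the same rule applies.
So nedunv → nedenv.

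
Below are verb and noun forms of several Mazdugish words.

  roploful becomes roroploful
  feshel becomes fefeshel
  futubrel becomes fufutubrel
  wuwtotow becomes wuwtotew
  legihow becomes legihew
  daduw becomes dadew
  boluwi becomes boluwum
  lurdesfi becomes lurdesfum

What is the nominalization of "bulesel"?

roploful and daduw both have last vowel 'u' yet inflect differently (roroploful, dadew), so the last vowel is not what conditions the rule; the final letter is.
"bulesel" ends in -l. The stems ending in -l (roploful → roroploful, feshel → fefeshel, futubrel → fufutubrel) repeat the first consonant+vowel as a prefix.
So bulesel → bubulesel.

bubulesel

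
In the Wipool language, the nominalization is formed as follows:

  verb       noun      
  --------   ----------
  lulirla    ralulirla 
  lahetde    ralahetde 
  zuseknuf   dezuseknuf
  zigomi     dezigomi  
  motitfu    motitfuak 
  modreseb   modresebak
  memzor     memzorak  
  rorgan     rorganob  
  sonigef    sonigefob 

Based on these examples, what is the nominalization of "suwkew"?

zuseknuf and sonigef both end in -f yet inflect differently (dezuseknuf, sonigefob), so the final letter is not what conditions the rule; the first letter is.
"suwkew" begins with s-. The one such stem in the data (sonigef → sonigefob) adds -ob, so the same rule applies.
So suwkew → suwkewob.

suwkewob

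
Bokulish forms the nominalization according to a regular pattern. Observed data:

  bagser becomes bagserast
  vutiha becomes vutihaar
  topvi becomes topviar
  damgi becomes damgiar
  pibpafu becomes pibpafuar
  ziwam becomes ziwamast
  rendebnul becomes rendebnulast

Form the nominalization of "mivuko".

ziwam and vutiha both have last vowel 'a' yet inflect differently (ziwamast, vutihaar), so the last vowel is not what conditions the rule; whether the stem ends in a vowel or a consonant is.
"mivuko" ends in a vowel. The stems ending in a vowel (damgi → damgiar, vutiha → vutihaar, topvi → topviar) add -ar.
So mivuko → mivukoar.

mivukoar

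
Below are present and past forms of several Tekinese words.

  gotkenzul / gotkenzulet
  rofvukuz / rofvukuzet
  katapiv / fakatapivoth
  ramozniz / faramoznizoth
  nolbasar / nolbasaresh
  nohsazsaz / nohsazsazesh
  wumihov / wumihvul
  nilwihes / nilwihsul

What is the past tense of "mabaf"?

mabafesh

rofvukuz and ramozniz both end in -z yet inflect differently (rofvukuzet, faramoznizoth), so the final letter is not what conditions the rule; the last vowel is.
"mabaf" has last vowel 'a'. The stems whose last vowel is 'a' (nolbasar → nolbasaresh, nohsazsaz → nohsazsazesh) add -esh.
So mabaf → mabafesh.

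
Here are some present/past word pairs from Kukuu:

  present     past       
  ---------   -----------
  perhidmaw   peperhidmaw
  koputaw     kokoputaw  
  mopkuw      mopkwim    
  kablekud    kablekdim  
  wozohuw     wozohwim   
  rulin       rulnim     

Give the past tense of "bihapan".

bibihapan

"bihapan" has last vowel 'a'. The stems whose last vowel is 'a' (perhidmaw → peperhidmaw, koputaw → kokoputaw) repeat the first consonant+vowel as a prefix.
The other pattern: stems whose last vowel is 'i' or 'u' delete the last vowel and add -im.
So bihapan → bibihapan.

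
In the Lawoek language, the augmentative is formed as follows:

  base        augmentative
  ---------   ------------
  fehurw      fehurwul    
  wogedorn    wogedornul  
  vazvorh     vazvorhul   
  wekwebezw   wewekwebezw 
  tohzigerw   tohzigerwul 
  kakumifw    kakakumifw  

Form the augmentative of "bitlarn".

bitlarnul

"bitlarn" has second-to-last letter 'r'. The stems whose second-to-last letter is 'r' (vazvorh → vazvorhul, tohzigerw → tohzigerwul, wogedorn → wogedornul) add -ul.
The other pattern: stems whose second-to-last letter is 'f' or 'z' repeat the first consonant+vowel as a prefix.
So bitlarn → bitlarnul.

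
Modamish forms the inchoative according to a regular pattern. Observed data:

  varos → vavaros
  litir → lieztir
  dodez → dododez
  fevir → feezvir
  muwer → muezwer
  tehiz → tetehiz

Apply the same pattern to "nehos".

muwer and dodez both have last vowel 'e' yet inflect differently (muezwer, dododez), so the last vowel is not what conditions the rule; the final letter is.
"nehos" ends in -s. The one such stem in the data (varos → vavaros) repeats the first consonant+vowel as a prefix (as do dodez, tehiz), so the same rule applies.
So nehos → nenehos.

nenehos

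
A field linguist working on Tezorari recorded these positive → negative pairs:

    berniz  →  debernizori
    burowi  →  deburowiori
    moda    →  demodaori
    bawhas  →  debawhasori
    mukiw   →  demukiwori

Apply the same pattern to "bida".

debidaori

Every pair shown (berniz → debernizori, burowi → deburowiori, moda → demodaori, …) follows the same rule: add de- … -ori around the stem.
So bida → debidaori.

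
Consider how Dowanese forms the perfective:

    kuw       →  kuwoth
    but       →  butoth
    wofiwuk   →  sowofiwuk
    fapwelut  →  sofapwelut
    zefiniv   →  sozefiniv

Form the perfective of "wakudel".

but and fapwelut both end in -t yet inflect differently (butoth, sofapwelut), so the final letter is not what conditions the rule; the number of vowels is.
"wakudel" has 3 vowels. The stems with 3 vowels (wofiwuk → sowofiwuk, fapwelut → sofapwelut, zefiniv → sozefiniv) add the prefix so-.
So wakudel → sowakudel.

sowakudel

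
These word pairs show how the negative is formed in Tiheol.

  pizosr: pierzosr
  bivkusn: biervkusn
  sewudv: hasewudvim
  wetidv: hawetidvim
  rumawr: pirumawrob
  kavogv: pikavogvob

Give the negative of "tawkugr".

pizosr and rumawr both end in -r yet inflect differently (pierzosr, pirumawrob), so the final letter is not what conditions the rule; the second-to-last letter is.
"tawkugr" has second-to-last letter 'g'. The one such stem in the data (kavogv → pikavogvob) adds pi- … -ob around the stem, so the same rule applies.
The other patterns: stems whose second-to-last letter is 's' insert -er- after the first vowel; stems whose second-to-last letter is 'd' add ha- … -im around the stem.
So tawkugr → pitawkugrob.

pitawkugrob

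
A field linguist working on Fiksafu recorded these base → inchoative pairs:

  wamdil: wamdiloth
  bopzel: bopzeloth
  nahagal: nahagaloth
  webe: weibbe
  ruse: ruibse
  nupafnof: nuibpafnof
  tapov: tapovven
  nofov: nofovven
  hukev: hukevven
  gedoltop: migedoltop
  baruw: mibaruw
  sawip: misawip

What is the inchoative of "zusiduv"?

zusiduvven

bopzel and webe both have last vowel 'e' yet inflect differently (bopzeloth, weibbe), so the last vowel is not what conditions the rule; the final letter is.
"zusiduv" ends in -v. The stems ending in -v (tapov → tapovven, nofov → nofovven, hukev → hukevven) double the final consonant and add -en.
So zusiduv → zusiduvven.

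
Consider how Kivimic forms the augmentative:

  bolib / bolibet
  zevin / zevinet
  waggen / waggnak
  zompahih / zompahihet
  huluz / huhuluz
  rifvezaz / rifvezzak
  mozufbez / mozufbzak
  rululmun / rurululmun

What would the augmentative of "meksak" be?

rululmun and zevin both end in -n yet inflect differently (rurululmun, zevinet), so the final letter is not what conditions the rule; the last vowel is.
"meksak" has last vowel 'a'. The one such stem in the data (rifvezaz → rifvezzak) deletes the last vowel and adds -ak (as do mozufbez, waggen), so the same rule applies.
So meksak → mekskak.

mekskak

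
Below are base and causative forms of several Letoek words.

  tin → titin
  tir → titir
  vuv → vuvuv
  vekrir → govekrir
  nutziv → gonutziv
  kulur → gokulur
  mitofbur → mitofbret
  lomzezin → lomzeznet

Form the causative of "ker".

keker

"ker" has 1 vowel. The stems with 1 vowel (tin → titin, tir → titir, vuv → vuvuv) repeat the first consonant+vowel as a prefix.
So ker → keker.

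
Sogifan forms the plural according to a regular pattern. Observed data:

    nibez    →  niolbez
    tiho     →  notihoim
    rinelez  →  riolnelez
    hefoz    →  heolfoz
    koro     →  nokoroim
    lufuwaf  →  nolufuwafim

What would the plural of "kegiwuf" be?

nokegiwufim

"kegiwuf" ends in -f. The one such stem in the data (lufuwaf → nolufuwafim) adds no- … -im around the stem, so the same rule applies.
The other pattern: stems ending in -z insert -ol- after the first vowel.
So kegiwuf → nokegiwufim.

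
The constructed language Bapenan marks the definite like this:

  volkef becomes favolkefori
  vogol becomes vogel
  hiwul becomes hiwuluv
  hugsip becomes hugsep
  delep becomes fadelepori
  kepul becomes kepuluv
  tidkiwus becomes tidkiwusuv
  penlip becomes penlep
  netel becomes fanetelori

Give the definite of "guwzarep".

faguwzarepori

netel and hiwul both end in -l yet inflect differently (fanetelori, hiwuluv), so the final letter is not what conditions the rule; the last vowel is.
"guwzarep" has last vowel 'e'. The stems whose last vowel is 'e' (netel → fanetelori, delep → fadelepori, volkef → favolkefori) add fa- … -ori around the stem.
So guwzarep → faguwzarepori.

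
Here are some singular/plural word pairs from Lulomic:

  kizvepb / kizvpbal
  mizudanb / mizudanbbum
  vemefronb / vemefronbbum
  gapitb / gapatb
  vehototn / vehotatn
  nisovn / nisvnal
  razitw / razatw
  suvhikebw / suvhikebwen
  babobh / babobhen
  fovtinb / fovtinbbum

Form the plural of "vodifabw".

vodifabwen

"vodifabw" has second-to-last letter 'b'. The stems whose second-to-last letter is 'b' (babobh → babobhen, suvhikebw → suvhikebwen) add -en.
So vodifabw → vodifabwen.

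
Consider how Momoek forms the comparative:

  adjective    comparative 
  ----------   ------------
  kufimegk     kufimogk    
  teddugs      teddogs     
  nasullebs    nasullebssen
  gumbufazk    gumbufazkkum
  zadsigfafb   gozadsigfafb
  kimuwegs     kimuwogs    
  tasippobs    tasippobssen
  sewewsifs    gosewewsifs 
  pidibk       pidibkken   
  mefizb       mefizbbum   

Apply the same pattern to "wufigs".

"wufigs" has second-to-last letter 'g'. The stems whose second-to-last letter is 'g' (teddugs → teddogs, kimuwegs → kimuwogs, kufimegk → kufimogk) change the last vowel to 'o'.
So wufigs → wufogs.

wufogs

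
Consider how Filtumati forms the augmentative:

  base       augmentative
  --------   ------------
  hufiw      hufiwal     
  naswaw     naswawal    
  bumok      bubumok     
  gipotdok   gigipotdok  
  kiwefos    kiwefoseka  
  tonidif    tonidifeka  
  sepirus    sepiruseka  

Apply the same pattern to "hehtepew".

hehtepewal

"hehtepew" ends in -w. The stems ending in -w (hufiw → hufiwal, naswaw → naswawal) add -al.
So hehtepew → hehtepewal.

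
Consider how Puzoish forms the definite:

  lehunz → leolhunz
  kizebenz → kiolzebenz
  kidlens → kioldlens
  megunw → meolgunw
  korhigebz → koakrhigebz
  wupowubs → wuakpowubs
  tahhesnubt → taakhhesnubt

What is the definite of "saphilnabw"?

lehunz and korhigebz both end in -z yet inflect differently (leolhunz, koakrhigebz), so the final letter is not what conditions the rule; the second-to-last letter is.
"saphilnabw" has second-to-last letter 'b'. The stems whose second-to-last letter is 'b' (korhigebz → koakrhigebz, wupowubs → wuakpowubs, tahhesnubt → taakhhesnubt) insert -ak- after the first vowel.
So saphilnabw → saakphilnabw.

saakphilnabw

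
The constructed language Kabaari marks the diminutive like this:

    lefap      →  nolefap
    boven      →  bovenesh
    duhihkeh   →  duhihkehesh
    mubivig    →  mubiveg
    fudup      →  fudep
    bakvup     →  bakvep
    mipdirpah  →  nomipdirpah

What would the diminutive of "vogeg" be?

vogegesh

"vogeg" has last vowel 'e'. The stems whose last vowel is 'e' (boven → bovenesh, duhihkeh → duhihkehesh) add -esh.
The other patterns: stems whose last vowel is 'a' add the prefix no-; stems whose last vowel is 'i' or 'u' change the last vowel to 'e'.
So vogeg → vogegesh.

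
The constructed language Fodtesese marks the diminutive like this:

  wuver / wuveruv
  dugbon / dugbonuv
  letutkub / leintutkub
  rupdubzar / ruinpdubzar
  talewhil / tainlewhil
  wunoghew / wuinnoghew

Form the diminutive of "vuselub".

vuinselub

wuver and rupdubzar both end in -r yet inflect differently (wuveruv, ruinpdubzar), so the final letter is not what conditions the rule; the number of vowels is.
"vuselub" has 3 vowels. The stems with 3 vowels (letutkub → leintutkub, rupdubzar → ruinpdubzar, talewhil → tainlewhil) insert -in- after the first vowel.
The other pattern: stems with 2 vowels add -uv.
So vuselub → vuinselub.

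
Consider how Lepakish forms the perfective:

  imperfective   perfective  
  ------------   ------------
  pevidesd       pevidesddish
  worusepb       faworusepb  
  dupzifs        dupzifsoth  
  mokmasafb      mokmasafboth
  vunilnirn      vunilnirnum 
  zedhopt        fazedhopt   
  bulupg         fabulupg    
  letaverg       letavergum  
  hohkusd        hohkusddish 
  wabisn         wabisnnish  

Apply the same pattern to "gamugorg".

gamugorgum

vunilnirn and wabisn both end in -n yet inflect differently (vunilnirnum, wabisnnish), so the final letter is not what conditions the rule; the second-to-last letter is.
"gamugorg" has second-to-last letter 'r'. The stems whose second-to-last letter is 'r' (vunilnirn → vunilnirnum, letaverg → letavergum) add -um.
The other patterns: stems whose second-to-last letter is 'f' add -oth; stems whose second-to-last letter is 's' double the final consonant and add -ish; stems whose second-to-last letter is 'p' add the prefix fa-.
So gamugorg → gamugorgum.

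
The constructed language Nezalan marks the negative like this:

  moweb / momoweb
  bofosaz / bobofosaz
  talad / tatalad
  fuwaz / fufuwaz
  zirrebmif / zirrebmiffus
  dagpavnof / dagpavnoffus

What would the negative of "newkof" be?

dagpavnof and bofosaz both have 3 vowels yet inflect differently (dagpavnoffus, bobofosaz), so the number of vowels is not what conditions the rule; the final letter is.
"newkof" ends in -f. The stems ending in -f (dagpavnof → dagpavnoffus, zirrebmif → zirrebmiffus) double the final consonant and add -us.
The other pattern: stems ending in -b, -d or -z repeat the first consonant+vowel as a prefix.
So newkof → newkoffus.

newkoffus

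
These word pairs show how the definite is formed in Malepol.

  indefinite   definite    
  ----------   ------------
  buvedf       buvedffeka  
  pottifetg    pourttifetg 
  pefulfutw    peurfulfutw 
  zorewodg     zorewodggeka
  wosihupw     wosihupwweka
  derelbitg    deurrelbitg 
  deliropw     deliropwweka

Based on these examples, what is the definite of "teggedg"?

teggedggeka

derelbitg and zorewodg both end in -g yet inflect differently (deurrelbitg, zorewodggeka), so the final letter is not what conditions the rule; the second-to-last letter is.
"teggedg" has second-to-last letter 'd'. The stems whose second-to-last letter is 'd' (zorewodg → zorewodggeka, buvedf → buvedffeka) double the final consonant and add -eka.
So teggedg → teggedggeka.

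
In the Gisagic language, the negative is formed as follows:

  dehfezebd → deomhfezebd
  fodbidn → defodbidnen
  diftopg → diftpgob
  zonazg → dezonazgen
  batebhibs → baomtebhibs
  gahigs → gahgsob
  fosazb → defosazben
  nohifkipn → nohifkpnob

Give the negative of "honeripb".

batebhibs and gahigs both end in -s yet inflect differently (baomtebhibs, gahgsob), so the final letter is not what conditions the rule; the second-to-last letter is.
"honeripb" has second-to-last letter 'p'. The stems whose second-to-last letter is 'p' (nohifkipn → nohifkpnob, diftopg → diftpgob) delete the last vowel and add -ob.
So honeripb → honerpbob.

honerpbob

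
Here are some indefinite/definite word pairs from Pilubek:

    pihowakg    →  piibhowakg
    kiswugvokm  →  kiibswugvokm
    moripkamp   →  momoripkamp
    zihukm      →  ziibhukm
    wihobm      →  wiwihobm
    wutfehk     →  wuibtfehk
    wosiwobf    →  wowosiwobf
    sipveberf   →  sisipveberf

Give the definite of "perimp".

zihukm and wihobm both end in -m yet inflect differently (ziibhukm, wiwihobm), so the final letter is not what conditions the rule; the second-to-last letter is.
"perimp" has second-to-last letter 'm'. The one such stem in the data (moripkamp → momoripkamp) repeats the first consonant+vowel as a prefix (as do wosiwobf, sipveberf), so the same rule applies.
The other pattern: stems whose second-to-last letter is 'h' or 'k' insert -ib- after the first vowel.
So perimp → peperimp.

peperimp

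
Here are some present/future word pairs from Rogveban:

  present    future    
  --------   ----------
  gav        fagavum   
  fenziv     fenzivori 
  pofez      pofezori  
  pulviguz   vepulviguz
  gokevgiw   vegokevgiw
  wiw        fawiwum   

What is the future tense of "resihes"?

gav and fenziv both end in -v yet inflect differently (fagavum, fenzivori), so the final letter is not what conditions the rule; the number of vowels is.
"resihes" has 3 vowels. The stems with 3 vowels (pulviguz → vepulviguz, gokevgiw → vegokevgiw) add the prefix ve-.
So resihes → veresihes.

veresihes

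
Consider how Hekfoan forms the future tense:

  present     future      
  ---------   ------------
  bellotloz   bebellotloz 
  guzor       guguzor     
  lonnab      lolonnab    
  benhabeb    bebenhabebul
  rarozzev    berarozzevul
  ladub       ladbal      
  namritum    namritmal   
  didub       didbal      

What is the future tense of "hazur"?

"hazur" has last vowel 'u'. The stems whose last vowel is 'u' (ladub → ladbal, namritum → namritmal, didub → didbal) delete the last vowel and add -al.
The other patterns: stems whose last vowel is 'a' or 'o' repeat the first consonant+vowel as a prefix; stems whose last vowel is 'e' add be- … -ul around the stem.
So hazur → hazral.

hazral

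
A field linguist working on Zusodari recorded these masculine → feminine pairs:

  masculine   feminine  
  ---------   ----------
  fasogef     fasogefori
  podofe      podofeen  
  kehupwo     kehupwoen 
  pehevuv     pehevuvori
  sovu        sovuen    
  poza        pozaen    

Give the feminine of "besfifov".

besfifovori

fasogef and podofe both have last vowel 'e' yet inflect differently (fasogefori, podofeen), so the last vowel is not what conditions the rule; whether the stem ends in a vowel or a consonant is.
"besfifov" ends in a consonant. The stems ending in a consonant (pehevuv → pehevuvori, fasogef → fasogefori) add -ori.
So besfifov → besfifovori.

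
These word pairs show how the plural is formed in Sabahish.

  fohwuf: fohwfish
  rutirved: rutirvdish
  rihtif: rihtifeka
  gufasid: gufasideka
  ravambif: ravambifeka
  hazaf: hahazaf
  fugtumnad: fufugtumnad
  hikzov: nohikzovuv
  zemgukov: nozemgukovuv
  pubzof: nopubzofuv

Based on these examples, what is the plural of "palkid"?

"palkid" has last vowel 'i'. The stems whose last vowel is 'i' (rihtif → rihtifeka, gufasid → gufasideka, ravambif → ravambifeka) add -eka.
The other patterns: stems whose last vowel is 'e' or 'u' delete the last vowel and add -ish; stems whose last vowel is 'a' repeat the first consonant+vowel as a prefix; stems whose last vowel is 'o' add no- … -uv around the stem.
So palkid → palkideka.

palkideka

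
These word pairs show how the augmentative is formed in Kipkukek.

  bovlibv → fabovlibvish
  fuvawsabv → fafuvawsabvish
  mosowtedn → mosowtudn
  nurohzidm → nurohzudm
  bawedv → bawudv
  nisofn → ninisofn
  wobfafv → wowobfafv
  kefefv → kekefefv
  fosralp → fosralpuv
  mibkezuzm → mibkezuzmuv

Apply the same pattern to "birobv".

"birobv" has second-to-last letter 'b'. The stems whose second-to-last letter is 'b' (bovlibv → fabovlibvish, fuvawsabv → fafuvawsabvish) add fa- … -ish around the stem.
The other patterns: stems whose second-to-last letter is 'd' change the last vowel to 'u'; stems whose second-to-last letter is 'f' repeat the first consonant+vowel as a prefix; stems whose second-to-last letter is 'l' or 'z' add -uv.
So birobv → fabirobvish.

fabirobvish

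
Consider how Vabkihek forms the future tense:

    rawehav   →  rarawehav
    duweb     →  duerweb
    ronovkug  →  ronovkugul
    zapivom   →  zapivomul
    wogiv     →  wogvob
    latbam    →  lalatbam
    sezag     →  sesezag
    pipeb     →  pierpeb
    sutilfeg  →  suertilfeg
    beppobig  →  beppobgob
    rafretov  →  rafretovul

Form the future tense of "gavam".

rafretov and wogiv both end in -v yet inflect differently (rafretovul, wogvob), so the final letter is not what conditions the rule; the last vowel is.
"gavam" has last vowel 'a'. The stems whose last vowel is 'a' (latbam → lalatbam, rawehav → rarawehav, sezag → sesezag) repeat the first consonant+vowel as a prefix.
So gavam → gagavam.

gagavam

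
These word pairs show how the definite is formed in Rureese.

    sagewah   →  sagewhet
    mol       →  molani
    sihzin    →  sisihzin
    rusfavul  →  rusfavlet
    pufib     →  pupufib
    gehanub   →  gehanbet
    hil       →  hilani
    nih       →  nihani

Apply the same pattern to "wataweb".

watawbet

nih and sagewah both end in -h yet inflect differently (nihani, sagewhet), so the final letter is not what conditions the rule; the number of vowels is.
"wataweb" has 3 vowels. The stems with 3 vowels (sagewah → sagewhet, gehanub → gehanbet, rusfavul → rusfavlet) delete the last vowel and add -et.
The other patterns: stems with 1 vowel add -ani; stems with 2 vowels repeat the first consonant+vowel as a prefix.
So wataweb → watawbet.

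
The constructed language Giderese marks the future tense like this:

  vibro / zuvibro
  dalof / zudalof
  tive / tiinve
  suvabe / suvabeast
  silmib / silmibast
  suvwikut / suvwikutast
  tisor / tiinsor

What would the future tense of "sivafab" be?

sivafabast

"sivafab" begins with s-. The stems beginning with s- (silmib → silmibast, suvwikut → suvwikutast, suvabe → suvabeast) add -ast.
The other patterns: stems beginning with t- insert -in- after the first vowel; stems beginning with d- or v- add the prefix zu-.
So sivafab → sivafabast.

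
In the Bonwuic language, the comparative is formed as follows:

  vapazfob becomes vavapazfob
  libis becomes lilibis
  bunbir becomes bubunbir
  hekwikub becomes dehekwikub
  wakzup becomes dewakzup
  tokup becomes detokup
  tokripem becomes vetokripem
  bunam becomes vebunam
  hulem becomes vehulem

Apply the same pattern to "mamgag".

vemamgag

vapazfob and hekwikub both end in -b yet inflect differently (vavapazfob, dehekwikub), so the final letter is not what conditions the rule; the last vowel is.
"mamgag" has last vowel 'a'. The one such stem in the data (bunam → vebunam) adds the prefix ve-, so the same rule applies.
The other patterns: stems whose last vowel is 'i' or 'o' repeat the first consonant+vowel as a prefix; stems whose last vowel is 'u' add the prefix de-.
So mamgag → vemamgag.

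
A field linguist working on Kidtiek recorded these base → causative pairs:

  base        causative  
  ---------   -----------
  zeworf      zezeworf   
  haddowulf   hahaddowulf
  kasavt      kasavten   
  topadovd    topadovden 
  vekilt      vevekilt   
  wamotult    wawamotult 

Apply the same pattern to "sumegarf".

kasavt and vekilt both end in -t yet inflect differently (kasavten, vevekilt), so the final letter is not what conditions the rule; the second-to-last letter is.
"sumegarf" has second-to-last letter 'r'. The one such stem in the data (zeworf → zezeworf) repeats the first consonant+vowel as a prefix (as do vekilt, haddowulf), so the same rule applies.
The other pattern: stems whose second-to-last letter is 'v' add -en.
So sumegarf → susumegarf.

susumegarf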